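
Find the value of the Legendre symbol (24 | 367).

Euler's criterion: (24/367) ≡ 24^183 (mod 367).
24^2 ≡ 209 (mod 367)
24^4 ≡ 8 (mod 367)
24^8 ≡ 64 (mod 367)
24^16 ≡ 59 (mod 367)
24^32 ≡ 178 (mod 367)
24^64 ≡ 122 (mod 367)
24^128 ≡ 204 (mod 367)
24^183 = 24^(128+32+16+4+2+1) ≡ 366 (mod 367).
Result is 366 ≡ −1, so (24/367) = −1.

-1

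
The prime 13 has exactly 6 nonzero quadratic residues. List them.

1 3 4 9 10 12

Square k = 1,…,6 (k and 13−k give the same square):
1²=1, 2²=4, 3²=9, 4²≡3, 5²≡12, 6²≡10 (mod 13).
So the quadratic residues mod 13 are {1, 3, 4, 9, 10, 12}.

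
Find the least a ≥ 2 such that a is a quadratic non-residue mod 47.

5

(2/47) = +1, so 2 is a residue.
(3/47) = +1, so 3 is a residue.
(4/47) = +1, so 4 is a residue.
(5/47) = −1, so 5 is the smallest positive non-residue mod 47.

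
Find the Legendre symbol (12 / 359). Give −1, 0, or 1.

1

Pull out 2^2: since 359 ≡ 7 (mod 8), (2/359) = +1, so (2/359)^2 = +1.
Reciprocity: 3 ≡ 3 and 359 ≡ 3 (mod 4), so (3/359) = −(359/3).
Reduce top mod 3: now compute (2/3).
Pull out 2: since 3 ≡ 3 (mod 8), (2/3) = -1.
Reached (1/3) = 1. Collecting the sign flips along the way, the symbol is +1.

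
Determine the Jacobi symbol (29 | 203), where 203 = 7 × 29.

0

Reciprocity: 29 ≡ 1 and 203 ≡ 3 (mod 4), so (29/203) = +(203/29).
Reduce top mod 29: now compute (0/29).
Top reduces to 0: gcd > 1, so the symbol is 0.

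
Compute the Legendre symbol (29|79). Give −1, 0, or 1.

-1

Reciprocity: 29 ≡ 1 and 79 ≡ 3 (mod 4), so (29/79) = +(79/29).
Reduce top mod 29: now compute (21/29).
Reciprocity: 21 ≡ 1 and 29 ≡ 1 (mod 4), so (21/29) = +(29/21).
Reduce top mod 21: now compute (8/21).
Pull out 2^3: since 21 ≡ 5 (mod 8), (2/21) = -1, so (2/21)^3 = -1.
Reached (1/21) = 1. Collecting the sign flips along the way, the symbol is -1.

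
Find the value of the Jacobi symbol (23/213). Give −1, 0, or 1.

1

Reciprocity: 23 ≡ 3 and 213 ≡ 1 (mod 4), so (23/213) = +(213/23).
Reduce top mod 23: now compute (6/23).
Pull out 2: since 23 ≡ 7 (mod 8), (2/23) = +1.
Reciprocity: 3 ≡ 3 and 23 ≡ 3 (mod 4), so (3/23) = −(23/3).
Reduce top mod 3: now compute (2/3).
Pull out 2: since 3 ≡ 3 (mod 8), (2/3) = -1.
Reached (1/3) = 1. Collecting the sign flips along the way, the symbol is +1.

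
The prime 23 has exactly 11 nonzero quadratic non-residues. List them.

5,7,10,11,14,15,17,19,20,21,22

Square k = 1,…,11 (k and 23−k give the same square):
1²=1, 2²=4, 3²=9, 4²=16, 5²≡2, 6²≡13, 7²≡3, 8²≡18, 9²≡12, 10²≡8, 11²≡6 (mod 23).
The residues are {1, 2, 3, 4, 6, 8, 9, 12, 13, 16, 18}; the non-residues are the remaining 11 nonzero classes.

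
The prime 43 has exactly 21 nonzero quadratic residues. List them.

1 4 6 9 10 11 13 14 15 16 17 21 23 24 25 31 35 36 38 40 41

Square k = 1,…,21 (k and 43−k give the same square):
1²=1, 2²=4, 3²=9, 4²=16, 5²=25, 6²=36, 7²≡6, 8²≡21, 9²≡38, 10²≡14, 11²≡35, 12²≡15, 13²≡40, 14²≡24, 15²≡10, 16²≡41, 17²≡31, 18²≡23, 19²≡17, 20²≡13, 21²≡11 (mod 43).
So the quadratic residues mod 43 are {1, 4, 6, 9, 10, 11, 13, 14, 15, 16, 17, 21, 23, 24, 25, 31, 35, 36, 38, 40, 41}.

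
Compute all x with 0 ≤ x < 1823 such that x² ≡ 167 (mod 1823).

360, 1463

Since 1823 ≡ 3 (mod 4), a square root of 167 is 167^((1823+1)/4) = 167^456 mod 1823.
Repeated squaring: 167^2≡544, 167^4≡610, 167^8≡208, 167^16≡1335, 167^32≡1154, 167^64≡926, 167^128≡666, 167^256≡567 (mod 1823).
167^456 = 167^(256+128+64+8) ≡ 1463 (mod 1823).
Check: 1463² = 2140369 ≡ 167 (mod 1823). The two roots are 360 and 1463.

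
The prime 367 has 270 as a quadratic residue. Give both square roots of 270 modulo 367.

Since 367 ≡ 3 (mod 4), a square root of 270 is 270^((367+1)/4) = 270^92 mod 367.
Repeated squaring: 270^2≡234, 270^4≡73, 270^8≡191, 270^16≡148, 270^32≡251, 270^64≡244 (mod 367).
270^92 = 270^(64+16+8+4) ≡ 296 (mod 367).
Check: 296² = 87616 ≡ 270 (mod 367). The two roots are 71 and 296.

71, 296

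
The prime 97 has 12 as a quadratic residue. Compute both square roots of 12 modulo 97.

20, 77

97 ≡ 1 (mod 4), so we find a root by search.
Trying successive values, 20² = 400 ≡ 12 (mod 97). The other root is 97 − 20 = 77.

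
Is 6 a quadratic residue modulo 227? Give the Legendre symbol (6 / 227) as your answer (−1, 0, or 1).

-1

Euler's criterion: (6/227) ≡ 6^113 (mod 227).
6^2 ≡ 36 (mod 227)
6^4 ≡ 161 (mod 227)
6^8 ≡ 43 (mod 227)
6^16 ≡ 33 (mod 227)
6^32 ≡ 181 (mod 227)
6^64 ≡ 73 (mod 227)
6^113 = 6^(64+32+16+1) ≡ 226 (mod 227).
Result is 226 ≡ −1, so (6/227) = −1.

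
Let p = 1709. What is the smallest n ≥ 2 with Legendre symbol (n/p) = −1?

2

(2/1709) = −1, so 2 is the smallest positive non-residue mod 1709.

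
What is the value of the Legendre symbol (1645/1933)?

-1

Reciprocity: 1645 ≡ 1 and 1933 ≡ 1 (mod 4), so (1645/1933) = +(1933/1645).
Reduce top mod 1645: now compute (288/1645).
Pull out 2^5: since 1645 ≡ 5 (mod 8), (2/1645) = -1, so (2/1645)^5 = -1.
Reciprocity: 9 ≡ 1 and 1645 ≡ 1 (mod 4), so (9/1645) = +(1645/9).
Reduce top mod 9: now compute (7/9).
Reciprocity: 7 ≡ 3 and 9 ≡ 1 (mod 4), so (7/9) = +(9/7).
Reduce top mod 7: now compute (2/7).
Pull out 2: since 7 ≡ 7 (mod 8), (2/7) = +1.
Reached (1/7) = 1. Collecting the sign flips along the way, the symbol is -1.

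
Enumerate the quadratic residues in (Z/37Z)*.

Square k = 1,…,18 (k and 37−k give the same square):
1²=1, 2²=4, 3²=9, 4²=16, 5²=25, 6²=36, 7²≡12, 8²≡27, 9²≡7, 10²≡26, 11²≡10, 12²≡33, 13²≡21, 14²≡11, 15²≡3, 16²≡34, 17²≡30, 18²≡28 (mod 37).
So the quadratic residues mod 37 are {1, 3, 4, 7, 9, 10, 11, 12, 16, 21, 25, 26, 27, 28, 30, 33, 34, 36}.

1,3,4,7,9,10,11,12,16,21,25,26,27,28,30,33,34,36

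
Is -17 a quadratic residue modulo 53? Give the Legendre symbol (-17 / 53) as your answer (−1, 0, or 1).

1

Euler's criterion: (-17/53) ≡ 36^26 (mod 53).
36^2 ≡ 24 (mod 53)
36^4 ≡ 46 (mod 53)
36^8 ≡ 49 (mod 53)
36^16 ≡ 16 (mod 53)
36^26 = 36^(16+8+2) ≡ 1 (mod 53).
Result is 1, so (-17/53) = 1.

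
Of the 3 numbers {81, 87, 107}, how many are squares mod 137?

(81/137) = +1 → QR.
(87/137) = +1 → QR.
(107/137) = +1 → QR.
Total quadratic residues among the 3: 3.

3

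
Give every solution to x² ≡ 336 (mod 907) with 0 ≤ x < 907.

Since 907 ≡ 3 (mod 4), a square root of 336 is 336^((907+1)/4) = 336^227 mod 907.
Repeated squaring: 336^2≡428, 336^4≡877, 336^8≡900, 336^16≡49, 336^32≡587, 336^64≡816, 336^128≡118 (mod 907).
336^227 = 336^(128+64+32+2+1) ≡ 673 (mod 907).
Check: 673² = 452929 ≡ 336 (mod 907). The two roots are 234 and 673.

234, 673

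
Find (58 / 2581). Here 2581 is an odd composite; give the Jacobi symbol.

Pull out 2: since 2581 ≡ 5 (mod 8), (2/2581) = -1.
Reciprocity: 29 ≡ 1 and 2581 ≡ 1 (mod 4), so (29/2581) = +(2581/29).
Reduce top mod 29: now compute (0/29).
Top reduces to 0: gcd > 1, so the symbol is 0.

0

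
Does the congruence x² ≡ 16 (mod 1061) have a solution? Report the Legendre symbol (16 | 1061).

1

Euler's criterion: (16/1061) ≡ 16^530 (mod 1061).
16^2 ≡ 256 (mod 1061)
16^4 ≡ 815 (mod 1061)
16^8 ≡ 39 (mod 1061)
16^16 ≡ 460 (mod 1061)
16^32 ≡ 461 (mod 1061)
16^64 ≡ 321 (mod 1061)
16^128 ≡ 124 (mod 1061)
16^256 ≡ 522 (mod 1061)
16^512 ≡ 868 (mod 1061)
16^530 = 16^(512+16+2) ≡ 1 (mod 1061).
Result is 1, so (16/1061) = 1.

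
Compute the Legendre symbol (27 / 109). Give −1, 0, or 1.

1

Reciprocity: 27 ≡ 3 and 109 ≡ 1 (mod 4), so (27/109) = +(109/27).
Reduce top mod 27: now compute (1/27).
Reached (1/27) = 1. Collecting the sign flips along the way, the symbol is +1.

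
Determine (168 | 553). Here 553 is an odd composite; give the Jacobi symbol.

0

Pull out 2^3: since 553 ≡ 1 (mod 8), (2/553) = +1, so (2/553)^3 = +1.
Reciprocity: 21 ≡ 1 and 553 ≡ 1 (mod 4), so (21/553) = +(553/21).
Reduce top mod 21: now compute (7/21).
Reciprocity: 7 ≡ 3 and 21 ≡ 1 (mod 4), so (7/21) = +(21/7).
Reduce top mod 7: now compute (0/7).
Top reduces to 0: gcd > 1, so the symbol is 0.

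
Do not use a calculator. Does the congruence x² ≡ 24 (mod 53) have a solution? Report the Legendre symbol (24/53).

Pull out 2^3: since 53 ≡ 5 (mod 8), (2/53) = -1, so (2/53)^3 = -1.
Reciprocity: 3 ≡ 3 and 53 ≡ 1 (mod 4), so (3/53) = +(53/3).
Reduce top mod 3: now compute (2/3).
Pull out 2: since 3 ≡ 3 (mod 8), (2/3) = -1.
Reached (1/3) = 1. Collecting the sign flips along the way, the symbol is +1.

1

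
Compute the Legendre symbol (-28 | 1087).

Euler's criterion: (-28/1087) ≡ 1059^543 (mod 1087).
1059^2 ≡ 784 (mod 1087)
1059^4 ≡ 501 (mod 1087)
1059^8 ≡ 991 (mod 1087)
1059^16 ≡ 520 (mod 1087)
1059^32 ≡ 824 (mod 1087)
1059^64 ≡ 688 (mod 1087)
1059^128 ≡ 499 (mod 1087)
1059^256 ≡ 78 (mod 1087)
1059^512 ≡ 649 (mod 1087)
1059^543 = 1059^(512+16+8+4+2+1) ≡ 1 (mod 1087).
Result is 1, so (-28/1087) = 1.

1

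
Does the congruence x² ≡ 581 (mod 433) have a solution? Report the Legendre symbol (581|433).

Euler's criterion: (581/433) ≡ 148^216 (mod 433).
148^2 ≡ 254 (mod 433)
148^4 ≡ 432 (mod 433)
148^8 ≡ 1 (mod 433)
148^16 ≡ 1 (mod 433)
148^32 ≡ 1 (mod 433)
148^64 ≡ 1 (mod 433)
148^128 ≡ 1 (mod 433)
148^216 = 148^(128+64+16+8) ≡ 1 (mod 433).
Result is 1, so (581/433) = 1.

1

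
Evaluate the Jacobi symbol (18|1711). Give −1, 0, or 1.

1

Pull out 2: since 1711 ≡ 7 (mod 8), (2/1711) = +1.
Reciprocity: 9 ≡ 1 and 1711 ≡ 3 (mod 4), so (9/1711) = +(1711/9).
Reduce top mod 9: now compute (1/9).
Reached (1/9) = 1. Collecting the sign flips along the way, the symbol is +1.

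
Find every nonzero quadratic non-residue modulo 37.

Square k = 1,…,18 (k and 37−k give the same square):
1²=1, 2²=4, 3²=9, 4²=16, 5²=25, 6²=36, 7²≡12, 8²≡27, 9²≡7, 10²≡26, 11²≡10, 12²≡33, 13²≡21, 14²≡11, 15²≡3, 16²≡34, 17²≡30, 18²≡28 (mod 37).
The residues are {1, 3, 4, 7, 9, 10, 11, 12, 16, 21, 25, 26, 27, 28, 30, 33, 34, 36}; the non-residues are the remaining 18 nonzero classes.

2,5,6,8,13,14,15,17,18,19,20,22,23,24,29,31,32,35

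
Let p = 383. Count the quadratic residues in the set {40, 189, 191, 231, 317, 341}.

2

(40/383) = -1 → non-residue.
(189/383) = +1 → QR.
(191/383) = -1 → non-residue.
(231/383) = -1 → non-residue.
(317/383) = +1 → QR.
(341/383) = -1 → non-residue.
Total quadratic residues among the 6: 2.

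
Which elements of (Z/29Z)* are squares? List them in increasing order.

Square k = 1,…,14 (k and 29−k give the same square):
1²=1, 2²=4, 3²=9, 4²=16, 5²=25, 6²≡7, 7²≡20, 8²≡6, 9²≡23, 10²≡13, 11²≡5, 12²≡28, 13²≡24, 14²≡22 (mod 29).
So the quadratic residues mod 29 are {1, 4, 5, 6, 7, 9, 13, 16, 20, 22, 23, 24, 25, 28}.

1,4,5,6,7,9,13,16,20,22,23,24,25,28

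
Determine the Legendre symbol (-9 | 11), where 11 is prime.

First reduce: -9 ≡ 2 (mod 11).
Pull out 2: since 11 ≡ 3 (mod 8), (2/11) = -1.
Reached (1/11) = 1. Collecting the sign flips along the way, the symbol is -1.

-1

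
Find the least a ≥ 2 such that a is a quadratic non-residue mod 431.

(2/431) = +1, so 2 is a residue.
(3/431) = +1, so 3 is a residue.
(4/431) = +1, so 4 is a residue.
(5/431) = +1, so 5 is a residue.
(6/431) = +1, so 6 is a residue.
(7/431) = −1, so 7 is the smallest positive non-residue mod 431.

7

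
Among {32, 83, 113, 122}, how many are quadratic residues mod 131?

1

(32/131) = -1 → non-residue.
(83/131) = -1 → non-residue.
(113/131) = +1 → QR.
(122/131) = -1 → non-residue.
Total quadratic residues among the 4: 1.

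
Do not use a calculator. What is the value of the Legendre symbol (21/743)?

Reciprocity: 21 ≡ 1 and 743 ≡ 3 (mod 4), so (21/743) = +(743/21).
Reduce top mod 21: now compute (8/21).
Pull out 2^3: since 21 ≡ 5 (mod 8), (2/21) = -1, so (2/21)^3 = -1.
Reached (1/21) = 1. Collecting the sign flips along the way, the symbol is -1.

-1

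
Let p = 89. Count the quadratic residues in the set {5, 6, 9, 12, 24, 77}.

(5/89) = +1 → QR.
(6/89) = -1 → non-residue.
(9/89) = +1 → QR.
(12/89) = -1 → non-residue.
(24/89) = -1 → non-residue.
(77/89) = -1 → non-residue.
Total quadratic residues among the 6: 2.

2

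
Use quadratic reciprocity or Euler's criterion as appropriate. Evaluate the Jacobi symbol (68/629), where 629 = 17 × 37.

Pull out 2^2: since 629 ≡ 5 (mod 8), (2/629) = -1, so (2/629)^2 = +1.
Reciprocity: 17 ≡ 1 and 629 ≡ 1 (mod 4), so (17/629) = +(629/17).
Reduce top mod 17: now compute (0/17).
Top reduces to 0: gcd > 1, so the symbol is 0.

0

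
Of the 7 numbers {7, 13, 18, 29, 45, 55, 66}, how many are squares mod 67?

(7/67) = -1 → non-residue.
(13/67) = -1 → non-residue.
(18/67) = -1 → non-residue.
(29/67) = +1 → QR.
(45/67) = -1 → non-residue.
(55/67) = +1 → QR.
(66/67) = -1 → non-residue.
Total quadratic residues among the 7: 2.

2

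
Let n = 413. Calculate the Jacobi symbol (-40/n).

First reduce: -40 ≡ 373 (mod 413).
Reciprocity: 373 ≡ 1 and 413 ≡ 1 (mod 4), so (373/413) = +(413/373).
Reduce top mod 373: now compute (40/373).
Pull out 2^3: since 373 ≡ 5 (mod 8), (2/373) = -1, so (2/373)^3 = -1.
Reciprocity: 5 ≡ 1 and 373 ≡ 1 (mod 4), so (5/373) = +(373/5).
Reduce top mod 5: now compute (3/5).
Reciprocity: 3 ≡ 3 and 5 ≡ 1 (mod 4), so (3/5) = +(5/3).
Reduce top mod 3: now compute (2/3).
Pull out 2: since 3 ≡ 3 (mod 8), (2/3) = -1.
Reached (1/3) = 1. Collecting the sign flips along the way, the symbol is +1.

1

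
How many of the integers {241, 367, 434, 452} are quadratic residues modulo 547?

(241/547) = -1 → non-residue.
(367/547) = +1 → QR.
(434/547) = -1 → non-residue.
(452/547) = +1 → QR.
Total quadratic residues among the 4: 2.

2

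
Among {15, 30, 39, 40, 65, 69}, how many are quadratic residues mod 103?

(15/103) = +1 → QR.
(30/103) = +1 → QR.
(39/103) = -1 → non-residue.
(40/103) = -1 → non-residue.
(65/103) = -1 → non-residue.
(69/103) = -1 → non-residue.
Total quadratic residues among the 6: 2.

2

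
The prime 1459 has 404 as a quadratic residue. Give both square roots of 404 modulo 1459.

172, 1287

Since 1459 ≡ 3 (mod 4), a square root of 404 is 404^((1459+1)/4) = 404^365 mod 1459.
Repeated squaring: 404^2≡1267, 404^4≡389, 404^8≡1044, 404^16≡63, 404^32≡1051, 404^64≡138, 404^128≡77, 404^256≡93 (mod 1459).
404^365 = 404^(256+64+32+8+4+1) ≡ 1287 (mod 1459).
Check: 1287² = 1656369 ≡ 404 (mod 1459). The two roots are 172 and 1287.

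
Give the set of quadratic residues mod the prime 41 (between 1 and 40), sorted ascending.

Square k = 1,…,20 (k and 41−k give the same square):
1²=1, 2²=4, 3²=9, 4²=16, 5²=25, 6²=36, 7²≡8, 8²≡23, 9²≡40, 10²≡18, 11²≡39, 12²≡21, 13²≡5, 14²≡32, 15²≡20, 16²≡10, 17²≡2, 18²≡37, 19²≡33, 20²≡31 (mod 41).
So the quadratic residues mod 41 are {1, 2, 4, 5, 8, 9, 10, 16, 18, 20, 21, 23, 25, 31, 32, 33, 36, 37, 39, 40}.

1,2,4,5,8,9,10,16,18,20,21,23,25,31,32,33,36,37,39,40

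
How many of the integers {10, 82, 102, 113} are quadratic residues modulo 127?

2

(10/127) = -1 → non-residue.
(82/127) = +1 → QR.
(102/127) = -1 → non-residue.
(113/127) = +1 → QR.
Total quadratic residues among the 4: 2.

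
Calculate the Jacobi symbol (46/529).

Pull out 2: since 529 ≡ 1 (mod 8), (2/529) = +1.
Reciprocity: 23 ≡ 3 and 529 ≡ 1 (mod 4), so (23/529) = +(529/23).
Reduce top mod 23: now compute (0/23).
Top reduces to 0: gcd > 1, so the symbol is 0.

0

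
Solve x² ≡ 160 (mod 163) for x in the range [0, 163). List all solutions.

46, 117

Since 163 ≡ 3 (mod 4), a square root of 160 is 160^((163+1)/4) = 160^41 mod 163.
Repeated squaring: 160^2≡9, 160^4≡81, 160^8≡41, 160^16≡51, 160^32≡156 (mod 163).
160^41 = 160^(32+8+1) ≡ 46 (mod 163).
Check: 46² = 2116 ≡ 160 (mod 163). The two roots are 46 and 117.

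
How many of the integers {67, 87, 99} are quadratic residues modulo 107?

2

(67/107) = -1 → non-residue.
(87/107) = +1 → QR.
(99/107) = +1 → QR.
Total quadratic residues among the 3: 2.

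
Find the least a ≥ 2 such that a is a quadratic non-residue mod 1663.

(2/1663) = +1, so 2 is a residue.
(3/1663) = −1, so 3 is the smallest positive non-residue mod 1663.

3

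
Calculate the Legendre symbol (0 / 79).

Top reduces to 0: gcd > 1, so the symbol is 0.

0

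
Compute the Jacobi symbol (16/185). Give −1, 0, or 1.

Pull out 2^4: since 185 ≡ 1 (mod 8), (2/185) = +1, so (2/185)^4 = +1.
Reached (1/185) = 1. Collecting the sign flips along the way, the symbol is +1.

1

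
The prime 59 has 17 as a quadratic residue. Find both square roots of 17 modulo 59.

28, 31

Since 59 ≡ 3 (mod 4), a square root of 17 is 17^((59+1)/4) = 17^15 mod 59.
Repeated squaring: 17^2≡53, 17^4≡36, 17^8≡57 (mod 59).
17^15 = 17^(8+4+2+1) ≡ 28 (mod 59).
Check: 28² = 784 ≡ 17 (mod 59). The two roots are 28 and 31.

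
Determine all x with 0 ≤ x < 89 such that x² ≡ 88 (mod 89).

34, 55

89 ≡ 1 (mod 4), so we find a root by search.
Trying successive values, 34² = 1156 ≡ 88 (mod 89). The other root is 89 − 34 = 55.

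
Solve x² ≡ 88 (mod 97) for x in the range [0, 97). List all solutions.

97 ≡ 1 (mod 4), so we find a root by search.
Trying successive values, 31² = 961 ≡ 88 (mod 97). The other root is 97 − 31 = 66.

31, 66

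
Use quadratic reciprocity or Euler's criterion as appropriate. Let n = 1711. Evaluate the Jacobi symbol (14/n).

Pull out 2: since 1711 ≡ 7 (mod 8), (2/1711) = +1.
Reciprocity: 7 ≡ 3 and 1711 ≡ 3 (mod 4), so (7/1711) = −(1711/7).
Reduce top mod 7: now compute (3/7).
Reciprocity: 3 ≡ 3 and 7 ≡ 3 (mod 4), so (3/7) = −(7/3).
Reduce top mod 3: now compute (1/3).
Reached (1/3) = 1. Collecting the sign flips along the way, the symbol is +1.

1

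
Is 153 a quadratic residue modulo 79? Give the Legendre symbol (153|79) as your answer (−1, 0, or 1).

-1

First reduce: 153 ≡ 74 (mod 79).
Pull out 2: since 79 ≡ 7 (mod 8), (2/79) = +1.
Reciprocity: 37 ≡ 1 and 79 ≡ 3 (mod 4), so (37/79) = +(79/37).
Reduce top mod 37: now compute (5/37).
Reciprocity: 5 ≡ 1 and 37 ≡ 1 (mod 4), so (5/37) = +(37/5).
Reduce top mod 5: now compute (2/5).
Pull out 2: since 5 ≡ 5 (mod 8), (2/5) = -1.
Reached (1/5) = 1. Collecting the sign flips along the way, the symbol is -1.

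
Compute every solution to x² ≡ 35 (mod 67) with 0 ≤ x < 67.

Since 67 ≡ 3 (mod 4), a square root of 35 is 35^((67+1)/4) = 35^17 mod 67.
Repeated squaring: 35^2≡19, 35^4≡26, 35^8≡6, 35^16≡36 (mod 67).
35^17 = 35^(16+1) ≡ 54 (mod 67).
Check: 54² = 2916 ≡ 35 (mod 67). The two roots are 13 and 54.

13, 54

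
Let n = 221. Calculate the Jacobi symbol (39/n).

Reciprocity: 39 ≡ 3 and 221 ≡ 1 (mod 4), so (39/221) = +(221/39).
Reduce top mod 39: now compute (26/39).
Pull out 2: since 39 ≡ 7 (mod 8), (2/39) = +1.
Reciprocity: 13 ≡ 1 and 39 ≡ 3 (mod 4), so (13/39) = +(39/13).
Reduce top mod 13: now compute (0/13).
Top reduces to 0: gcd > 1, so the symbol is 0.

0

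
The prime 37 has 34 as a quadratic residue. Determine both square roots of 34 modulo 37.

37 ≡ 1 (mod 4), so we find a root by search.
Trying successive values, 16² = 256 ≡ 34 (mod 37). The other root is 37 − 16 = 21.

16, 21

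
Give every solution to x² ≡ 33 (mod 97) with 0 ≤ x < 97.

97 ≡ 1 (mod 4), so we find a root by search.
Trying successive values, 18² = 324 ≡ 33 (mod 97). The other root is 97 − 18 = 79.

18, 79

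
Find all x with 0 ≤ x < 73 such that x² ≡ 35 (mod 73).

73 ≡ 1 (mod 4), so we find a root by search.
Trying successive values, 20² = 400 ≡ 35 (mod 73). The other root is 73 − 20 = 53.

20, 53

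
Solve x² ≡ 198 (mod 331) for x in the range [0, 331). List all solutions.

23, 308

Since 331 ≡ 3 (mod 4), a square root of 198 is 198^((331+1)/4) = 198^83 mod 331.
Repeated squaring: 198^2≡146, 198^4≡132, 198^8≡212, 198^16≡259, 198^32≡219, 198^64≡297 (mod 331).
198^83 = 198^(64+16+2+1) ≡ 308 (mod 331).
Check: 308² = 94864 ≡ 198 (mod 331). The two roots are 23 and 308.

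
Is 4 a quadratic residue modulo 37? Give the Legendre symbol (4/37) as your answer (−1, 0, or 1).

Pull out 2^2: since 37 ≡ 5 (mod 8), (2/37) = -1, so (2/37)^2 = +1.
Reached (1/37) = 1. Collecting the sign flips along the way, the symbol is +1.

1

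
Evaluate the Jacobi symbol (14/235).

1

Pull out 2: since 235 ≡ 3 (mod 8), (2/235) = -1.
Reciprocity: 7 ≡ 3 and 235 ≡ 3 (mod 4), so (7/235) = −(235/7).
Reduce top mod 7: now compute (4/7).
Pull out 2^2: since 7 ≡ 7 (mod 8), (2/7) = +1, so (2/7)^2 = +1.
Reached (1/7) = 1. Collecting the sign flips along the way, the symbol is +1.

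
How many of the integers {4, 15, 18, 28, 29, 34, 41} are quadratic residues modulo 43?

3

(4/43) = +1 → QR.
(15/43) = +1 → QR.
(18/43) = -1 → non-residue.
(28/43) = -1 → non-residue.
(29/43) = -1 → non-residue.
(34/43) = -1 → non-residue.
(41/43) = +1 → QR.
Total quadratic residues among the 7: 3.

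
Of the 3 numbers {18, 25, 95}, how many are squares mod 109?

1

(18/109) = -1 → non-residue.
(25/109) = +1 → QR.
(95/109) = -1 → non-residue.
Total quadratic residues among the 3: 1.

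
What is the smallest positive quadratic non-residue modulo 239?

7

(2/239) = +1, so 2 is a residue.
(3/239) = +1, so 3 is a residue.
(4/239) = +1, so 4 is a residue.
(5/239) = +1, so 5 is a residue.
(6/239) = +1, so 6 is a residue.
(7/239) = −1, so 7 is the smallest positive non-residue mod 239.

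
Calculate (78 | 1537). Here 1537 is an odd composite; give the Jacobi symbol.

1

Pull out 2: since 1537 ≡ 1 (mod 8), (2/1537) = +1.
Reciprocity: 39 ≡ 3 and 1537 ≡ 1 (mod 4), so (39/1537) = +(1537/39).
Reduce top mod 39: now compute (16/39).
Pull out 2^4: since 39 ≡ 7 (mod 8), (2/39) = +1, so (2/39)^4 = +1.
Reached (1/39) = 1. Collecting the sign flips along the way, the symbol is +1.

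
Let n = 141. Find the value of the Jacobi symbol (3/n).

0

Reciprocity: 3 ≡ 3 and 141 ≡ 1 (mod 4), so (3/141) = +(141/3).
Reduce top mod 3: now compute (0/3).
Top reduces to 0: gcd > 1, so the symbol is 0.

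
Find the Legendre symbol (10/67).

1

Euler's criterion: (10/67) ≡ 10^33 (mod 67).
10^2 ≡ 33 (mod 67)
10^4 ≡ 17 (mod 67)
10^8 ≡ 21 (mod 67)
10^16 ≡ 39 (mod 67)
10^32 ≡ 47 (mod 67)
10^33 = 10^(32+1) ≡ 1 (mod 67).
Result is 1, so (10/67) = 1.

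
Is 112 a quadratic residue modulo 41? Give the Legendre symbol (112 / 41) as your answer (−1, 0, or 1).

First reduce: 112 ≡ 30 (mod 41).
Pull out 2: since 41 ≡ 1 (mod 8), (2/41) = +1.
Reciprocity: 15 ≡ 3 and 41 ≡ 1 (mod 4), so (15/41) = +(41/15).
Reduce top mod 15: now compute (11/15).
Reciprocity: 11 ≡ 3 and 15 ≡ 3 (mod 4), so (11/15) = −(15/11).
Reduce top mod 11: now compute (4/11).
Pull out 2^2: since 11 ≡ 3 (mod 8), (2/11) = -1, so (2/11)^2 = +1.
Reached (1/11) = 1. Collecting the sign flips along the way, the symbol is -1.

-1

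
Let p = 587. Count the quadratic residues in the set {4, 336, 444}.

2

(4/587) = +1 → QR.
(336/587) = +1 → QR.
(444/587) = -1 → non-residue.
Total quadratic residues among the 3: 2.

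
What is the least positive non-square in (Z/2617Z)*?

5

(2/2617) = +1, so 2 is a residue.
(3/2617) = +1, so 3 is a residue.
(4/2617) = +1, so 4 is a residue.
(5/2617) = −1, so 5 is the smallest positive non-residue mod 2617.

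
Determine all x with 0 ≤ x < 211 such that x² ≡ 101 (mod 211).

Since 211 ≡ 3 (mod 4), a square root of 101 is 101^((211+1)/4) = 101^53 mod 211.
Repeated squaring: 101^2≡73, 101^4≡54, 101^8≡173, 101^16≡178, 101^32≡34 (mod 211).
101^53 = 101^(32+16+4+1) ≡ 34 (mod 211).
Check: 34² = 1156 ≡ 101 (mod 211). The two roots are 34 and 177.

34, 177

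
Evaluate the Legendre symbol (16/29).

1

Pull out 2^4: since 29 ≡ 5 (mod 8), (2/29) = -1, so (2/29)^4 = +1.
Reached (1/29) = 1. Collecting the sign flips along the way, the symbol is +1.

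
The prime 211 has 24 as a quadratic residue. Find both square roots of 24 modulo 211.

92, 119

Since 211 ≡ 3 (mod 4), a square root of 24 is 24^((211+1)/4) = 24^53 mod 211.
Repeated squaring: 24^2≡154, 24^4≡84, 24^8≡93, 24^16≡209, 24^32≡4 (mod 211).
24^53 = 24^(32+16+4+1) ≡ 119 (mod 211).
Check: 119² = 14161 ≡ 24 (mod 211). The two roots are 92 and 119.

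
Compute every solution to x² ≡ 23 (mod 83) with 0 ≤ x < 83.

Since 83 ≡ 3 (mod 4), a square root of 23 is 23^((83+1)/4) = 23^21 mod 83.
Repeated squaring: 23^2≡31, 23^4≡48, 23^8≡63, 23^16≡68 (mod 83).
23^21 = 23^(16+4+1) ≡ 40 (mod 83).
Check: 40² = 1600 ≡ 23 (mod 83). The two roots are 40 and 43.

40, 43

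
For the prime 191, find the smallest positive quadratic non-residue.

7

(2/191) = +1, so 2 is a residue.
(3/191) = +1, so 3 is a residue.
(4/191) = +1, so 4 is a residue.
(5/191) = +1, so 5 is a residue.
(6/191) = +1, so 6 is a residue.
(7/191) = −1, so 7 is the smallest positive non-residue mod 191.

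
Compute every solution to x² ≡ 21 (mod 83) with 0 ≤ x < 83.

41, 42

Since 83 ≡ 3 (mod 4), a square root of 21 is 21^((83+1)/4) = 21^21 mod 83.
Repeated squaring: 21^2≡26, 21^4≡12, 21^8≡61, 21^16≡69 (mod 83).
21^21 = 21^(16+4+1) ≡ 41 (mod 83).
Check: 41² = 1681 ≡ 21 (mod 83). The two roots are 41 and 42.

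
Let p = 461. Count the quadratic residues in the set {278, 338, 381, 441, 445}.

3

(278/461) = -1 → non-residue.
(338/461) = -1 → non-residue.
(381/461) = +1 → QR.
(441/461) = +1 → QR.
(445/461) = +1 → QR.
Total quadratic residues among the 5: 3.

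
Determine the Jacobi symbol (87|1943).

0

Reciprocity: 87 ≡ 3 and 1943 ≡ 3 (mod 4), so (87/1943) = −(1943/87).
Reduce top mod 87: now compute (29/87).
Reciprocity: 29 ≡ 1 and 87 ≡ 3 (mod 4), so (29/87) = +(87/29).
Reduce top mod 29: now compute (0/29).
Top reduces to 0: gcd > 1, so the symbol is 0.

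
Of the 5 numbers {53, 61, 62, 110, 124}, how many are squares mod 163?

(53/163) = +1 → QR.
(61/163) = +1 → QR.
(62/163) = +1 → QR.
(110/163) = -1 → non-residue.
(124/163) = -1 → non-residue.
Total quadratic residues among the 5: 3.

3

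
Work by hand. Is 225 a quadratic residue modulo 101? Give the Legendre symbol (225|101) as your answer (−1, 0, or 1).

First reduce: 225 ≡ 23 (mod 101).
Reciprocity: 23 ≡ 3 and 101 ≡ 1 (mod 4), so (23/101) = +(101/23).
Reduce top mod 23: now compute (9/23).
Reciprocity: 9 ≡ 1 and 23 ≡ 3 (mod 4), so (9/23) = +(23/9).
Reduce top mod 9: now compute (5/9).
Reciprocity: 5 ≡ 1 and 9 ≡ 1 (mod 4), so (5/9) = +(9/5).
Reduce top mod 5: now compute (4/5).
Pull out 2^2: since 5 ≡ 5 (mod 8), (2/5) = -1, so (2/5)^2 = +1.
Reached (1/5) = 1. Collecting the sign flips along the way, the symbol is +1.

1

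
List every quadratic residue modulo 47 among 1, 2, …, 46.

1,2,3,4,6,7,8,9,12,14,16,17,18,21,24,25,27,28,32,34,36,37,42

Square k = 1,…,23 (k and 47−k give the same square):
1²=1, 2²=4, 3²=9, 4²=16, 5²=25, 6²=36, 7²≡2, 8²≡17, 9²≡34, 10²≡6, 11²≡27, 12²≡3, 13²≡28, 14²≡8, 15²≡37, 16²≡21, 17²≡7, 18²≡42, 19²≡32, 20²≡24, 21²≡18, 22²≡14, 23²≡12 (mod 47).
So the quadratic residues mod 47 are {1, 2, 3, 4, 6, 7, 8, 9, 12, 14, 16, 17, 18, 21, 24, 25, 27, 28, 32, 34, 36, 37, 42}.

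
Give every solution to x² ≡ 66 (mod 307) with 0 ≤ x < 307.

56, 251

Since 307 ≡ 3 (mod 4), a square root of 66 is 66^((307+1)/4) = 66^77 mod 307.
Repeated squaring: 66^2≡58, 66^4≡294, 66^8≡169, 66^16≡10, 66^32≡100, 66^64≡176 (mod 307).
66^77 = 66^(64+8+4+1) ≡ 251 (mod 307).
Check: 251² = 63001 ≡ 66 (mod 307). The two roots are 56 and 251.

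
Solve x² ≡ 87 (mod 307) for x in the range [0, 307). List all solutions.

Since 307 ≡ 3 (mod 4), a square root of 87 is 87^((307+1)/4) = 87^77 mod 307.
Repeated squaring: 87^2≡201, 87^4≡184, 87^8≡86, 87^16≡28, 87^32≡170, 87^64≡42 (mod 307).
87^77 = 87^(64+8+4+1) ≡ 209 (mod 307).
Check: 209² = 43681 ≡ 87 (mod 307). The two roots are 98 and 209.

98, 209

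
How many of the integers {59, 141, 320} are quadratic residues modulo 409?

1

(59/409) = -1 → non-residue.
(141/409) = -1 → non-residue.
(320/409) = +1 → QR.
Total quadratic residues among the 3: 1.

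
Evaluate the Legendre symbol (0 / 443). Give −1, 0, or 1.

Top reduces to 0: gcd > 1, so the symbol is 0.

0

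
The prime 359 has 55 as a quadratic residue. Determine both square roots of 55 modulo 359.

Since 359 ≡ 3 (mod 4), a square root of 55 is 55^((359+1)/4) = 55^90 mod 359.
Repeated squaring: 55^2≡153, 55^4≡74, 55^8≡91, 55^16≡24, 55^32≡217, 55^64≡60 (mod 359).
55^90 = 55^(64+16+8+2) ≡ 47 (mod 359).
Check: 47² = 2209 ≡ 55 (mod 359). The two roots are 47 and 312.

47, 312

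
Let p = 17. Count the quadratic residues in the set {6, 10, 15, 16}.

(6/17) = -1 → non-residue.
(10/17) = -1 → non-residue.
(15/17) = +1 → QR.
(16/17) = +1 → QR.
Total quadratic residues among the 4: 2.

2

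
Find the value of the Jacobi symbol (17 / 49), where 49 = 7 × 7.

1

Reciprocity: 17 ≡ 1 and 49 ≡ 1 (mod 4), so (17/49) = +(49/17).
Reduce top mod 17: now compute (15/17).
Reciprocity: 15 ≡ 3 and 17 ≡ 1 (mod 4), so (15/17) = +(17/15).
Reduce top mod 15: now compute (2/15).
Pull out 2: since 15 ≡ 7 (mod 8), (2/15) = +1.
Reached (1/15) = 1. Collecting the sign flips along the way, the symbol is +1.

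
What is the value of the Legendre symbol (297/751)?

Reciprocity: 297 ≡ 1 and 751 ≡ 3 (mod 4), so (297/751) = +(751/297).
Reduce top mod 297: now compute (157/297).
Reciprocity: 157 ≡ 1 and 297 ≡ 1 (mod 4), so (157/297) = +(297/157).
Reduce top mod 157: now compute (140/157).
Pull out 2^2: since 157 ≡ 5 (mod 8), (2/157) = -1, so (2/157)^2 = +1.
Reciprocity: 35 ≡ 3 and 157 ≡ 1 (mod 4), so (35/157) = +(157/35).
Reduce top mod 35: now compute (17/35).
Reciprocity: 17 ≡ 1 and 35 ≡ 3 (mod 4), so (17/35) = +(35/17).
Reduce top mod 17: now compute (1/17).
Reached (1/17) = 1. Collecting the sign flips along the way, the symbol is +1.

1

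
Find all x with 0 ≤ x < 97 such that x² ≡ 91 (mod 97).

97 ≡ 1 (mod 4), so we find a root by search.
Trying successive values, 24² = 576 ≡ 91 (mod 97). The other root is 97 − 24 = 73.

24, 73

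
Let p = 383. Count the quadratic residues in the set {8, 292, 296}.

2

(8/383) = +1 → QR.
(292/383) = +1 → QR.
(296/383) = -1 → non-residue.
Total quadratic residues among the 3: 2.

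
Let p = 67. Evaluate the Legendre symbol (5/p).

Euler's criterion: (5/67) ≡ 5^33 (mod 67).
5^2 ≡ 25 (mod 67)
5^4 ≡ 22 (mod 67)
5^8 ≡ 15 (mod 67)
5^16 ≡ 24 (mod 67)
5^32 ≡ 40 (mod 67)
5^33 = 5^(32+1) ≡ 66 (mod 67).
Result is 66 ≡ −1, so (5/67) = −1.

-1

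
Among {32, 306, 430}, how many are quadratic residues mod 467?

(32/467) = -1 → non-residue.
(306/467) = -1 → non-residue.
(430/467) = +1 → QR.
Total quadratic residues among the 3: 1.

1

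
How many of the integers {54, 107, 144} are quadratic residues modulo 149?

(54/149) = +1 → QR.
(107/149) = +1 → QR.
(144/149) = +1 → QR.
Total quadratic residues among the 3: 3.

3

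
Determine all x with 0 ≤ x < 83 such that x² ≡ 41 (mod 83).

37, 46

Since 83 ≡ 3 (mod 4), a square root of 41 is 41^((83+1)/4) = 41^21 mod 83.
Repeated squaring: 41^2≡21, 41^4≡26, 41^8≡12, 41^16≡61 (mod 83).
41^21 = 41^(16+4+1) ≡ 37 (mod 83).
Check: 37² = 1369 ≡ 41 (mod 83). The two roots are 37 and 46.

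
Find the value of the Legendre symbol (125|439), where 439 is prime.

Reciprocity: 125 ≡ 1 and 439 ≡ 3 (mod 4), so (125/439) = +(439/125).
Reduce top mod 125: now compute (64/125).
Pull out 2^6: since 125 ≡ 5 (mod 8), (2/125) = -1, so (2/125)^6 = +1.
Reached (1/125) = 1. Collecting the sign flips along the way, the symbol is +1.

1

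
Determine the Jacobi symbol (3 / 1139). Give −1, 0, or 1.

Reciprocity: 3 ≡ 3 and 1139 ≡ 3 (mod 4), so (3/1139) = −(1139/3).
Reduce top mod 3: now compute (2/3).
Pull out 2: since 3 ≡ 3 (mod 8), (2/3) = -1.
Reached (1/3) = 1. Collecting the sign flips along the way, the symbol is +1.

1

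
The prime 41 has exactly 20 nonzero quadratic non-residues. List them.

Square k = 1,…,20 (k and 41−k give the same square):
1²=1, 2²=4, 3²=9, 4²=16, 5²=25, 6²=36, 7²≡8, 8²≡23, 9²≡40, 10²≡18, 11²≡39, 12²≡21, 13²≡5, 14²≡32, 15²≡20, 16²≡10, 17²≡2, 18²≡37, 19²≡33, 20²≡31 (mod 41).
The residues are {1, 2, 4, 5, 8, 9, 10, 16, 18, 20, 21, 23, 25, 31, 32, 33, 36, 37, 39, 40}; the non-residues are the remaining 20 nonzero classes.

3,6,7,11,12,13,14,15,17,19,22,24,26,27,28,29,30,34,35,38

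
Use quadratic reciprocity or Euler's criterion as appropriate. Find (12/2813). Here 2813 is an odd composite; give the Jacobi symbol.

-1

Pull out 2^2: since 2813 ≡ 5 (mod 8), (2/2813) = -1, so (2/2813)^2 = +1.
Reciprocity: 3 ≡ 3 and 2813 ≡ 1 (mod 4), so (3/2813) = +(2813/3).
Reduce top mod 3: now compute (2/3).
Pull out 2: since 3 ≡ 3 (mod 8), (2/3) = -1.
Reached (1/3) = 1. Collecting the sign flips along the way, the symbol is -1.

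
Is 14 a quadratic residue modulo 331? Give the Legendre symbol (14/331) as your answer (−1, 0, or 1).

Pull out 2: since 331 ≡ 3 (mod 8), (2/331) = -1.
Reciprocity: 7 ≡ 3 and 331 ≡ 3 (mod 4), so (7/331) = −(331/7).
Reduce top mod 7: now compute (2/7).
Pull out 2: since 7 ≡ 7 (mod 8), (2/7) = +1.
Reached (1/7) = 1. Collecting the sign flips along the way, the symbol is +1.

1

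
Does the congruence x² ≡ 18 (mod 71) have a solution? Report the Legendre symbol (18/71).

Euler's criterion: (18/71) ≡ 18^35 (mod 71).
18^2 ≡ 40 (mod 71)
18^4 ≡ 38 (mod 71)
18^8 ≡ 24 (mod 71)
18^16 ≡ 8 (mod 71)
18^32 ≡ 64 (mod 71)
18^35 = 18^(32+2+1) ≡ 1 (mod 71).
Result is 1, so (18/71) = 1.

1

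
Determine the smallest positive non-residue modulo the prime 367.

3

(2/367) = +1, so 2 is a residue.
(3/367) = −1, so 3 is the smallest positive non-residue mod 367.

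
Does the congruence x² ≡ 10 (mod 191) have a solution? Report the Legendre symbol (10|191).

Euler's criterion: (10/191) ≡ 10^95 (mod 191).
10^2 ≡ 100 (mod 191)
10^4 ≡ 68 (mod 191)
10^8 ≡ 40 (mod 191)
10^16 ≡ 72 (mod 191)
10^32 ≡ 27 (mod 191)
10^64 ≡ 156 (mod 191)
10^95 = 10^(64+16+8+4+2+1) ≡ 1 (mod 191).
Result is 1, so (10/191) = 1.

1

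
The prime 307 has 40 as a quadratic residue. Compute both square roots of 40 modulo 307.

31, 276

Since 307 ≡ 3 (mod 4), a square root of 40 is 40^((307+1)/4) = 40^77 mod 307.
Repeated squaring: 40^2≡65, 40^4≡234, 40^8≡110, 40^16≡127, 40^32≡165, 40^64≡209 (mod 307).
40^77 = 40^(64+8+4+1) ≡ 276 (mod 307).
Check: 276² = 76176 ≡ 40 (mod 307). The two roots are 31 and 276.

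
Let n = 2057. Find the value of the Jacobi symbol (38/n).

Pull out 2: since 2057 ≡ 1 (mod 8), (2/2057) = +1.
Reciprocity: 19 ≡ 3 and 2057 ≡ 1 (mod 4), so (19/2057) = +(2057/19).
Reduce top mod 19: now compute (5/19).
Reciprocity: 5 ≡ 1 and 19 ≡ 3 (mod 4), so (5/19) = +(19/5).
Reduce top mod 5: now compute (4/5).
Pull out 2^2: since 5 ≡ 5 (mod 8), (2/5) = -1, so (2/5)^2 = +1.
Reached (1/5) = 1. Collecting the sign flips along the way, the symbol is +1.

1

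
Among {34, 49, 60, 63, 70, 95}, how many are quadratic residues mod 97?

(34/97) = -1 → non-residue.
(49/97) = +1 → QR.
(60/97) = -1 → non-residue.
(63/97) = -1 → non-residue.
(70/97) = +1 → QR.
(95/97) = +1 → QR.
Total quadratic residues among the 6: 3.

3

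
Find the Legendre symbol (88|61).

Euler's criterion: (88/61) ≡ 27^30 (mod 61).
27^2 ≡ 58 (mod 61)
27^4 ≡ 9 (mod 61)
27^8 ≡ 20 (mod 61)
27^16 ≡ 34 (mod 61)
27^30 = 27^(16+8+4+2) ≡ 1 (mod 61).
Result is 1, so (88/61) = 1.

1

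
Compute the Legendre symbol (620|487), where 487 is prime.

-1

First reduce: 620 ≡ 133 (mod 487).
Reciprocity: 133 ≡ 1 and 487 ≡ 3 (mod 4), so (133/487) = +(487/133).
Reduce top mod 133: now compute (88/133).
Pull out 2^3: since 133 ≡ 5 (mod 8), (2/133) = -1, so (2/133)^3 = -1.
Reciprocity: 11 ≡ 3 and 133 ≡ 1 (mod 4), so (11/133) = +(133/11).
Reduce top mod 11: now compute (1/11).
Reached (1/11) = 1. Collecting the sign flips along the way, the symbol is -1.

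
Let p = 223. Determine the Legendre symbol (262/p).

Euler's criterion: (262/223) ≡ 39^111 (mod 223).
39^2 ≡ 183 (mod 223)
39^4 ≡ 39 (mod 223)
39^8 ≡ 183 (mod 223)
39^16 ≡ 39 (mod 223)
39^32 ≡ 183 (mod 223)
39^64 ≡ 39 (mod 223)
39^111 = 39^(64+32+8+4+2+1) ≡ 1 (mod 223).
Result is 1, so (262/223) = 1.

1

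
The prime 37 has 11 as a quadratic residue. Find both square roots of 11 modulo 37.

37 ≡ 1 (mod 4), so we find a root by search.
Trying successive values, 14² = 196 ≡ 11 (mod 37). The other root is 37 − 14 = 23.

14, 23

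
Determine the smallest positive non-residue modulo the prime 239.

(2/239) = +1, so 2 is a residue.
(3/239) = +1, so 3 is a residue.
(4/239) = +1, so 4 is a residue.
(5/239) = +1, so 5 is a residue.
(6/239) = +1, so 6 is a residue.
(7/239) = −1, so 7 is the smallest positive non-residue mod 239.

7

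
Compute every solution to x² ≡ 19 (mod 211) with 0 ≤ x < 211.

Since 211 ≡ 3 (mod 4), a square root of 19 is 19^((211+1)/4) = 19^53 mod 211.
Repeated squaring: 19^2≡150, 19^4≡134, 19^8≡21, 19^16≡19, 19^32≡150 (mod 211).
19^53 = 19^(32+16+4+1) ≡ 21 (mod 211).
Check: 21² = 441 ≡ 19 (mod 211). The two roots are 21 and 190.

21, 190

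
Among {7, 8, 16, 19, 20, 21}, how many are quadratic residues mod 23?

2

(7/23) = -1 → non-residue.
(8/23) = +1 → QR.
(16/23) = +1 → QR.
(19/23) = -1 → non-residue.
(20/23) = -1 → non-residue.
(21/23) = -1 → non-residue.
Total quadratic residues among the 6: 2.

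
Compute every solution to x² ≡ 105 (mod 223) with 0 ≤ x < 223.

95, 128

Since 223 ≡ 3 (mod 4), a square root of 105 is 105^((223+1)/4) = 105^56 mod 223.
Repeated squaring: 105^2≡98, 105^4≡15, 105^8≡2, 105^16≡4, 105^32≡16 (mod 223).
105^56 = 105^(32+16+8) ≡ 128 (mod 223).
Check: 128² = 16384 ≡ 105 (mod 223). The two roots are 95 and 128.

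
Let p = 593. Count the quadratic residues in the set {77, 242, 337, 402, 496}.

5

(77/593) = +1 → QR.
(242/593) = +1 → QR.
(337/593) = +1 → QR.
(402/593) = +1 → QR.
(496/593) = +1 → QR.
Total quadratic residues among the 5: 5.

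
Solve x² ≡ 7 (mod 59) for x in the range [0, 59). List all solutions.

19, 40

Since 59 ≡ 3 (mod 4), a square root of 7 is 7^((59+1)/4) = 7^15 mod 59.
Repeated squaring: 7^2≡49, 7^4≡41, 7^8≡29 (mod 59).
7^15 = 7^(8+4+2+1) ≡ 19 (mod 59).
Check: 19² = 361 ≡ 7 (mod 59). The two roots are 19 and 40.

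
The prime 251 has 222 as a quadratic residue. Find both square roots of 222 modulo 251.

67, 184

Since 251 ≡ 3 (mod 4), a square root of 222 is 222^((251+1)/4) = 222^63 mod 251.
Repeated squaring: 222^2≡88, 222^4≡214, 222^8≡114, 222^16≡195, 222^32≡124 (mod 251).
222^63 = 222^(32+16+8+4+2+1) ≡ 67 (mod 251).
Check: 67² = 4489 ≡ 222 (mod 251). The two roots are 67 and 184.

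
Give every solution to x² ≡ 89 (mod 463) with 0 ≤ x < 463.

108, 355

Since 463 ≡ 3 (mod 4), a square root of 89 is 89^((463+1)/4) = 89^116 mod 463.
Repeated squaring: 89^2≡50, 89^4≡185, 89^8≡426, 89^16≡443, 89^32≡400, 89^64≡265 (mod 463).
89^116 = 89^(64+32+16+4) ≡ 355 (mod 463).
Check: 355² = 126025 ≡ 89 (mod 463). The two roots are 108 and 355.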